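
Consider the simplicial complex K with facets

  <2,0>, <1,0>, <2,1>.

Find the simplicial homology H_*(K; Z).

H_0 ≅ Z,  H_1 ≅ Z.

Fix the vertex order 0 < 1 < 2 and write every simplex with vertices in increasing order. Then dim K = 1 and the simplices of K are:

  0-simplices (3): [0], [1], [2]
  1-simplices (3): [0,1], [0,2], [1,2]

giving chain groups C_0 ≅ Z^3, C_1 ≅ Z^3.

The boundary map ∂_1: C_1 → C_0 is given by ∂[p,q] = [q] − [p]. For instance
  ∂[1,2] = [2] − [1].
This gives a 3×3 integer matrix of rank 2; reducing to Smith normal form yields diagonal entries (1,1).

Now H_k = ker ∂_k / im ∂_{k+1}, so:

  H_0: rank C_0 − rank ∂_1 = 3 − 2 = 1, and the invariant factors of ∂_1 are all 1, so H_0 ≅ Z.
  H_1: rank ker ∂_1 − rank ∂_2 = (3 − 2) − 0 = 1, and there is no ∂_2, so H_1 ≅ Z.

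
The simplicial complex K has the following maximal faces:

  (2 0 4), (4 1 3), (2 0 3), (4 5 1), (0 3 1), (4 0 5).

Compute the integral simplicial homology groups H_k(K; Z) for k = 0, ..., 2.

Fix the vertex order 0 < 1 < 2 < 3 < 4 < 5 and write every simplex with vertices in increasing order. Then dim K = 2 and the simplices of K are:

  0-simplices (6): [0], [1], [2], [3], [4], [5]
  1-simplices (12): [0,1], [0,2], [0,3], [0,4], [0,5], [1,3], [1,4], [1,5], [2,3], [2,4], [3,4], [4,5]
  2-simplices (6): [0,1,3], [0,2,3], [0,2,4], [0,4,5], [1,3,4], [1,4,5]

so the chain groups are C_0 ≅ Z^6, C_1 ≅ Z^12, C_2 ≅ Z^6.

The boundary map ∂_1: C_1 → C_0 is given by ∂[p,q] = [q] − [p]. For instance
  ∂[0,5] = [5] − [0].
As a 6×12 matrix over Z this has rank 5, with invariant factors (1,1,1,1,1).

The boundary map ∂_2: C_2 → C_1 acts by ∂[p,q,r] = [q,r] − [p,r] + [p,q]. For instance
  ∂[0,1,3] = [1,3] − [0,3] + [0,1],
  ∂[1,3,4] = [3,4] − [1,4] + [1,3].
This gives a 12×6 integer matrix of rank 6; reducing to Smith normal form yields diagonal entries (1,1,1,1,1,1).

Now H_k = ker ∂_k / im ∂_{k+1}, so:

  H_0: rank C_0 − rank ∂_1 = 6 − 5 = 1, and the invariant factors of ∂_1 are all 1, so H_0 = Z.
  H_1: rank ker ∂_1 − rank ∂_2 = (12 − 5) − 6 = 1, and the invariant factors of ∂_2 are all 1, so H_1 = Z.
  H_2: rank ker ∂_2 − rank ∂_3 = (6 − 6) − 0 = 0, and there is no ∂_3, so H_2 = 0.

As a check, the Euler characteristic is 6 − 12 + 6 = 0, which agrees with 1 − 1 + 0 = 0.
(K is a triangulation of the cylinder S^1 x I.)

H_0 ≅ Z,  H_1 ≅ Z,  H_2 = 0.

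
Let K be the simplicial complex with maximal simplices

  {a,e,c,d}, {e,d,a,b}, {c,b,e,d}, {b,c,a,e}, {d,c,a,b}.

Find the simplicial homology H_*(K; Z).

We work with the vertex ordering a < b < c < d < e. The simplices of K, each written with vertices in increasing order, are:

  0-simplices (5): a, b, c, d, e
  1-simplices (10): ab, ac, ad, ae, bc, bd, be, cd, ce, de
  2-simplices (10): abc, abd, abe, acd, ace, ade, bcd, bce, bde, cde
  3-simplices (5): abcd, abce, abde, acde, bcde

giving chain groups C_0 ≅ Z^5, C_1 ≅ Z^10, C_2 ≅ Z^10, C_3 ≅ Z^5.

∂_1: C_1 → C_0 maps an edge to its endpoints' difference, ∂[p,q] = q − p. For instance
  ∂de = e − d.
The resulting 5×10 matrix has rank 4, and its Smith normal form has invariant factors (1,1,1,1).

The boundary map ∂_2: C_2 → C_1 sends each 2-simplex [p,q,r] to [q,r] − [p,r] + [p,q]. For instance
  ∂acd = cd − ad + ac,
  ∂abe = be − ae + ab.
This gives a 10×10 integer matrix of rank 6; reducing to Smith normal form yields diagonal entries (1,1,1,1,1,1).

The boundary map ∂_3: C_3 → C_2 sends each 3-simplex σ to the alternating sum Σ_i (−1)^i (σ with its i-th vertex removed). For instance
  ∂abcd = bcd − acd + abd − abc,
  ∂abce = bce − ace + abe − abc.
As a 10×5 matrix over Z this has rank 4, with invariant factors (1,1,1,1).

Now H_k = ker ∂_k / im ∂_{k+1}, so:

  H_0: rank C_0 − rank ∂_1 = 5 − 4 = 1, and the invariant factors of ∂_1 are all 1, so H_0 ≅ Z.
  H_1: rank ker ∂_1 − rank ∂_2 = (10 − 4) − 6 = 0, and the invariant factors of ∂_2 are all 1, so H_1 ≅ 0.
  H_2: rank ker ∂_2 − rank ∂_3 = (10 − 6) − 4 = 0, and the invariant factors of ∂_3 are all 1, so H_2 ≅ 0.
  H_3: rank ker ∂_3 − rank ∂_4 = (5 − 4) − 0 = 1, and there is no ∂_4, so H_3 ≅ Z.

(K is a triangulation of the 3-sphere S^3.)

H_0 ≅ Z,  H_1 = 0,  H_2 = 0,  H_3 ≅ Z.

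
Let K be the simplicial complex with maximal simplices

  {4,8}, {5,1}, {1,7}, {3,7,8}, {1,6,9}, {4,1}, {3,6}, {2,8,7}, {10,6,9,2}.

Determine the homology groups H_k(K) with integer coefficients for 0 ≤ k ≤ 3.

H_0 ≅ Z,  H_1 ≅ Z^3,  H_2 = 0,  H_3 = 0.

We work with the vertex ordering 1 < 2 < 3 < 4 < 5 < 6 < 7 < 8 < 9 < 10. The simplices of K, each written with vertices in increasing order, are:

  0-simplices (10): [1], [2], [3], [4], [5], [6], [7], [8], [9], [10]
  1-simplices (18): [1,4], [1,5], [1,6], [1,7], [1,9], [2,6], [2,7], [2,8], [2,9], [2,10], [3,6], [3,7], [3,8], [4,8], [6,9], [6,10], [7,8], [9,10]
  2-simplices (7): [1,6,9], [2,6,9], [2,6,10], [2,7,8], [2,9,10], [3,7,8], [6,9,10]
  3-simplices (1): [2,6,9,10]

Hence C_0 ≅ Z^10, C_1 ≅ Z^18, C_2 ≅ Z^7, C_3 ≅ Z^1.

The boundary map ∂_1: C_1 → C_0 is given by ∂[p,q] = [q] − [p]. For instance
  ∂[2,8] = [8] − [2].
The resulting 10×18 matrix has rank 9, and its Smith normal form has invariant factors (1,1,1,1,1,1,1,1,1).

Boundary ∂_2: C_2 → C_1 acts by ∂[p,q,r] = [q,r] − [p,r] + [p,q]. For instance
  ∂[2,9,10] = [9,10] − [2,10] + [2,9],
  ∂[6,9,10] = [9,10] − [6,10] + [6,9].
As a 18×7 matrix over Z this has rank 6, with invariant factors (1,1,1,1,1,1).

The boundary map ∂_3: C_3 → C_2 sends each 3-simplex σ to the alternating sum Σ_i (−1)^i (σ with its i-th vertex removed). For instance
  ∂[2,6,9,10] = [6,9,10] − [2,9,10] + [2,6,10] − [2,6,9].
The 7×1 boundary matrix has rank 1 and Smith normal form diag(1).

Computing H_k = (kernel of ∂_k) / (image of ∂_{k+1}):

  H_0: rank C_0 − rank ∂_1 = 10 − 9 = 1, and the invariant factors of ∂_1 are all 1, so H_0 ≅ Z.
  H_1: rank ker ∂_1 − rank ∂_2 = (18 − 9) − 6 = 3, and the invariant factors of ∂_2 are all 1, so H_1 ≅ Z^3.
  H_2: rank ker ∂_2 − rank ∂_3 = (7 − 6) − 1 = 0, and the invariant factors of ∂_3 are all 1, so H_2 ≅ 0.
  H_3: rank ker ∂_3 − rank ∂_4 = (1 − 1) − 0 = 0, and there is no ∂_4, so H_3 ≅ 0.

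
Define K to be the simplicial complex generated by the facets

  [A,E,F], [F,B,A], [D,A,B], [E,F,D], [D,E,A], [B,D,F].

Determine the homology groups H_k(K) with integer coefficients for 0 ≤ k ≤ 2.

H_0 = Z,  H_1 = 0,  H_2 = Z.

Take the total order A < B < D < E < F on the vertex set. Then K (dimension 2) consists of the simplices:

  0-simplices (5): A, B, D, E, F
  1-simplices (9): AB, AD, AE, AF, BD, BF, DE, DF, EF
  2-simplices (6): ABD, ABF, ADE, AEF, BDF, DEF

Hence C_0 ≅ Z^5, C_1 ≅ Z^9, C_2 ≅ Z^6.

Boundary ∂_1: C_1 → C_0 maps an edge to its endpoints' difference, ∂[p,q] = q − p. For instance
  ∂AB = B − A.
The 5×9 boundary matrix has rank 4 and Smith normal form diag(1,1,1,1).

∂_2: C_2 → C_1 maps a triangle to the signed sum of its edges. For instance
  ∂ADE = DE − AE + AD,
  ∂AEF = EF − AF + AE.
The resulting 9×6 matrix has rank 5, and its Smith normal form has invariant factors (1,1,1,1,1).

Computing H_k = (kernel of ∂_k) / (image of ∂_{k+1}):

  H_0: rank C_0 − rank ∂_1 = 5 − 4 = 1, and the invariant factors of ∂_1 are all 1, so H_0 = Z.
  H_1: rank ker ∂_1 − rank ∂_2 = (9 − 4) − 5 = 0, and the invariant factors of ∂_2 are all 1, so H_1 = 0.
  H_2: rank ker ∂_2 − rank ∂_3 = (6 − 5) − 0 = 1, and there is no ∂_3, so H_2 = Z.

As a check, the Euler characteristic is 5 − 9 + 6 = 2, which agrees with 1 − 0 + 1 = 2.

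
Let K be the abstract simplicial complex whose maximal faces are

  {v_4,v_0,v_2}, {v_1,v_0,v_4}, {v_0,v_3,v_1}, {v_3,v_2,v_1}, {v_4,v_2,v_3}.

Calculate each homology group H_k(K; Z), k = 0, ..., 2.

H_0 = Z,  H_1 = Z,  H_2 = 0.

We work with the vertex ordering v_0 < v_1 < v_2 < v_3 < v_4. The simplices of K, each written with vertices in increasing order, are:

  0-simplices (5): [v_0], [v_1], [v_2], [v_3], [v_4]
  1-simplices (10): [v_0,v_1], [v_0,v_2], [v_0,v_3], [v_0,v_4], [v_1,v_2], [v_1,v_3], [v_1,v_4], [v_2,v_3], [v_2,v_4], [v_3,v_4]
  2-simplices (5): [v_0,v_1,v_3], [v_0,v_1,v_4], [v_0,v_2,v_4], [v_1,v_2,v_3], [v_2,v_3,v_4]

Hence C_0 ≅ Z^5, C_1 ≅ Z^10, C_2 ≅ Z^5.

Boundary ∂_1: C_1 → C_0 sends each edge [p,q] (with p < q) to q − p.
The 5×10 boundary matrix has rank 4 and Smith normal form diag(1,1,1,1).

Boundary ∂_2: C_2 → C_1 maps a triangle to the signed sum of its edges. For instance
  ∂[v_0,v_2,v_4] = [v_2,v_4] − [v_0,v_4] + [v_0,v_2],
  ∂[v_2,v_3,v_4] = [v_3,v_4] − [v_2,v_4] + [v_2,v_3].
This gives a 10×5 integer matrix of rank 5; reducing to Smith normal form yields diagonal entries (1,1,1,1,1).

Now H_k = ker ∂_k / im ∂_{k+1}, so:

  H_0: rank C_0 − rank ∂_1 = 5 − 4 = 1, and the invariant factors of ∂_1 are all 1, so H_0 ≅ Z.
  H_1: rank ker ∂_1 − rank ∂_2 = (10 − 4) − 5 = 1, and the invariant factors of ∂_2 are all 1, so H_1 ≅ Z.
  H_2: rank ker ∂_2 − rank ∂_3 = (5 − 5) − 0 = 0, and there is no ∂_3, so H_2 ≅ 0.

(K is a triangulation of the Möbius band.)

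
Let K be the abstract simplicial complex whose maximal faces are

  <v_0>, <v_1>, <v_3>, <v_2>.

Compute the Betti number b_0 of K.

K has 4 vertices.
rank ∂_0 = 0, rank ∂_1 = 0 ⇒ b_0 = 4 − 0 − 0 = 4. So H_0 ≅ Z^4.

b_0 = 4.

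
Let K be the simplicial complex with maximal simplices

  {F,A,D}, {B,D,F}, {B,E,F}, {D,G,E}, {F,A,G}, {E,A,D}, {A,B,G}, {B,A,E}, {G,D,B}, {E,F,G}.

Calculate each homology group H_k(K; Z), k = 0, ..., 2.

Fix the vertex order A < B < D < E < F < G and write every simplex with vertices in increasing order. Then dim K = 2 and the simplices of K are:

  0-simplices (6): A, B, D, E, F, G
  1-simplices (15): AB, AD, AE, AF, AG, BD, BE, BF, BG, DE, DF, DG, EF, EG, FG
  2-simplices (10): ABE, ABG, ADE, ADF, AFG, BDF, BDG, BEF, DEG, EFG

giving chain groups C_0 ≅ Z^6, C_1 ≅ Z^15, C_2 ≅ Z^10.

Boundary ∂_1: C_1 → C_0 is given by ∂[p,q] = [q] − [p]. For instance
  ∂AD = D − A.
This gives a 6×15 integer matrix of rank 5; reducing to Smith normal form yields diagonal entries (1,1,1,1,1).

Boundary ∂_2: C_2 → C_1 maps a triangle to the signed sum of its edges. For instance
  ∂BDG = DG − BG + BD,
  ∂DEG = EG − DG + DE.
This gives a 15×10 integer matrix of rank 10; reducing to Smith normal form yields diagonal entries (1,1,1,1,1,1,1,1,1,2).

Reading off H_k = ker ∂_k / im ∂_{k+1}:

  H_0: rank C_0 − rank ∂_1 = 6 − 5 = 1, and the invariant factors of ∂_1 are all 1, so H_0 ≅ Z.
  H_1: rank ker ∂_1 − rank ∂_2 = (15 − 5) − 10 = 0, and ∂_2 has invariant factor 2 > 1, so H_1 ≅ Z/2Z.
  H_2: rank ker ∂_2 − rank ∂_3 = (10 − 10) − 0 = 0, and there is no ∂_3, so H_2 ≅ 0.

H_0 ≅ Z,  H_1 ≅ Z/2Z,  H_2 = 0.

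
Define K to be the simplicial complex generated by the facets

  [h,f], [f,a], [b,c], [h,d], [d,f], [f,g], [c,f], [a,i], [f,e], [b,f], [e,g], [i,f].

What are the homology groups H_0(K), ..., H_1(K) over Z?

H_0 = Z,  H_1 = Z^4.

K has 9 vertices, 12 edges.
rank ∂_0 = 0, rank ∂_1 = 8 ⇒ b_0 = 9 − 0 − 8 = 1; all invariant factors of ∂_1 are 1 so no torsion. So H_0 = Z.
rank ∂_1 = 8, rank ∂_2 = 0 ⇒ b_1 = 12 − 8 − 0 = 4. So H_1 = Z^4.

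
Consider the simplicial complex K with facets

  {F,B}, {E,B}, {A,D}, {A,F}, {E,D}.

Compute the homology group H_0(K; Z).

H_0 ≅ Z.

Fix the vertex order A < B < D < E < F and write every simplex with vertices in increasing order. Then dim K = 1 and the simplices of K are:

  0-simplices (5): A, B, D, E, F
  1-simplices (5): AD, AF, BE, BF, DE

Hence C_0 ≅ Z^5, C_1 ≅ Z^5.

∂_1: C_1 → C_0 is given by ∂[p,q] = [q] − [p]. For instance
  ∂AF = F − A.
As a 5×5 matrix over Z this has rank 4, with invariant factors (1,1,1,1).

From H_k ≅ ker(∂_k) / im(∂_{k+1}) we obtain:

  H_0: rank C_0 − rank ∂_1 = 5 − 4 = 1, and the invariant factors of ∂_1 are all 1, so H_0 ≅ Z.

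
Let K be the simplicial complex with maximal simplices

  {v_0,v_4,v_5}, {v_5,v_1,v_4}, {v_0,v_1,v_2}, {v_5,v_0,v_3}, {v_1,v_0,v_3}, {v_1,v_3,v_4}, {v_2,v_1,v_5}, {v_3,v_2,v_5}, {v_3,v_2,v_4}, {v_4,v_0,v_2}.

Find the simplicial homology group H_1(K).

H_1 = Z/2Z.

Fix the vertex order v_0 < v_1 < v_2 < v_3 < v_4 < v_5 and write every simplex with vertices in increasing order. Then dim K = 2 and the simplices of K are:

  0-simplices (6): [v_0], [v_1], [v_2], [v_3], [v_4], [v_5]
  1-simplices (15): (15 of them)
  2-simplices (10): [v_0,v_1,v_2], [v_0,v_1,v_3], [v_0,v_2,v_4], [v_0,v_3,v_5], [v_0,v_4,v_5], [v_1,v_2,v_5], [v_1,v_3,v_4], [v_1,v_4,v_5], [v_2,v_3,v_4], [v_2,v_3,v_5]

so the chain groups are C_0 ≅ Z^6, C_1 ≅ Z^15, C_2 ≅ Z^10.

∂_1: C_1 → C_0 maps an edge to its endpoints' difference, ∂[p,q] = q − p. For instance
  ∂[v_1,v_4] = [v_4] − [v_1].
This gives a 6×15 integer matrix of rank 5; reducing to Smith normal form yields diagonal entries (1,1,1,1,1).

The boundary map ∂_2: C_2 → C_1 acts by ∂[p,q,r] = [q,r] − [p,r] + [p,q]. For instance
  ∂[v_1,v_4,v_5] = [v_4,v_5] − [v_1,v_5] + [v_1,v_4],
  ∂[v_1,v_2,v_5] = [v_2,v_5] − [v_1,v_5] + [v_1,v_2].
The 15×10 boundary matrix has rank 10 and Smith normal form diag(1,1,1,1,1,1,1,1,1,2).

From H_k ≅ ker(∂_k) / im(∂_{k+1}) we obtain:

  H_1: rank ker ∂_1 − rank ∂_2 = (15 − 5) − 10 = 0, and ∂_2 has invariant factor 2 > 1, so H_1 = Z/2Z.

(K is a triangulation of the real projective plane RP^2.)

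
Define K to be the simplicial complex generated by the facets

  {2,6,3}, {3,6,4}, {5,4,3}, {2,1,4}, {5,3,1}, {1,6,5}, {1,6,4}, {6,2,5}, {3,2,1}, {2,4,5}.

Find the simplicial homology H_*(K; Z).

Take the total order 1 < 2 < 3 < 4 < 5 < 6 on the vertex set. Then K (dimension 2) consists of the simplices:

  0-simplices (6): [1], [2], [3], [4], [5], [6]
  1-simplices (15): [1,2], [1,3], [1,4], [1,5], [1,6], [2,3], [2,4], [2,5], [2,6], [3,4], [3,5], [3,6], [4,5], [4,6], [5,6]
  2-simplices (10): [1,2,3], [1,2,4], [1,3,5], [1,4,6], [1,5,6], [2,3,6], [2,4,5], [2,5,6], [3,4,5], [3,4,6]

so the chain groups are C_0 ≅ Z^6, C_1 ≅ Z^15, C_2 ≅ Z^10.

The boundary map ∂_1: C_1 → C_0 is given by ∂[p,q] = [q] − [p].
This gives a 6×15 integer matrix of rank 5; reducing to Smith normal form yields diagonal entries (1,1,1,1,1).

Boundary ∂_2: C_2 → C_1 acts by ∂[p,q,r] = [q,r] − [p,r] + [p,q]. For instance
  ∂[1,2,3] = [2,3] − [1,3] + [1,2],
  ∂[2,5,6] = [5,6] − [2,6] + [2,5].
This gives a 15×10 integer matrix of rank 10; reducing to Smith normal form yields diagonal entries (1,1,1,1,1,1,1,1,1,2).

Now H_k = ker ∂_k / im ∂_{k+1}, so:

  H_0: rank C_0 − rank ∂_1 = 6 − 5 = 1, and the invariant factors of ∂_1 are all 1, so H_0 ≅ Z.
  H_1: rank ker ∂_1 − rank ∂_2 = (15 − 5) − 10 = 0, and ∂_2 has invariant factor 2 > 1, so H_1 ≅ Z_2.
  H_2: rank ker ∂_2 − rank ∂_3 = (10 − 10) − 0 = 0, and there is no ∂_3, so H_2 ≅ 0.

As a check, the Euler characteristic is 6 − 15 + 10 = 1, which agrees with 1 − 0 + 0 = 1.

H_0 ≅ Z,  H_1 ≅ Z_2,  H_2 = 0.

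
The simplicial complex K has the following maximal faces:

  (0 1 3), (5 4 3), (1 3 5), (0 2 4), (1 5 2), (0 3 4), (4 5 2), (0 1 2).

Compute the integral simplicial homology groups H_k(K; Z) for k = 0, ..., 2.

H_0 = Z,  H_1 = 0,  H_2 = Z.

We work with the vertex ordering 0 < 1 < 2 < 3 < 4 < 5. The simplices of K, each written with vertices in increasing order, are:

  0-simplices (6): [0], [1], [2], [3], [4], [5]
  1-simplices (12): [0,1], [0,2], [0,3], [0,4], [1,2], [1,3], [1,5], [2,4], [2,5], [3,4], [3,5], [4,5]
  2-simplices (8): [0,1,2], [0,1,3], [0,2,4], [0,3,4], [1,2,5], [1,3,5], [2,4,5], [3,4,5]

giving chain groups C_0 ≅ Z^6, C_1 ≅ Z^12, C_2 ≅ Z^8.

∂_1: C_1 → C_0 maps an edge to its endpoints' difference, ∂[p,q] = q − p. For instance
  ∂[1,2] = [2] − [1].
This gives a 6×12 integer matrix of rank 5; reducing to Smith normal form yields diagonal entries (1,1,1,1,1).

∂_2: C_2 → C_1 maps a triangle to the signed sum of its edges. For instance
  ∂[1,2,5] = [2,5] − [1,5] + [1,2],
  ∂[3,4,5] = [4,5] − [3,5] + [3,4].
The 12×8 boundary matrix has rank 7 and Smith normal form diag(1,1,1,1,1,1,1).

Now H_k = ker ∂_k / im ∂_{k+1}, so:

  H_0: rank C_0 − rank ∂_1 = 6 − 5 = 1, and the invariant factors of ∂_1 are all 1, so H_0 ≅ Z.
  H_1: rank ker ∂_1 − rank ∂_2 = (12 − 5) − 7 = 0, and the invariant factors of ∂_2 are all 1, so H_1 ≅ 0.
  H_2: rank ker ∂_2 − rank ∂_3 = (8 − 7) − 0 = 1, and there is no ∂_3, so H_2 ≅ Z.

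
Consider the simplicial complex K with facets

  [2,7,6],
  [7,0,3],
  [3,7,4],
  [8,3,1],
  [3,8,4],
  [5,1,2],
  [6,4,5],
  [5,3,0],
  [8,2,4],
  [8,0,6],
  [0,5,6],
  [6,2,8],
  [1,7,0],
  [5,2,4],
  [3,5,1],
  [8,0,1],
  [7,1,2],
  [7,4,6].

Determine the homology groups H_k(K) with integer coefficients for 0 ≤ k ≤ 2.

Fix the vertex order 0 < 1 < 2 < 3 < 4 < 5 < 6 < 7 < 8 and write every simplex with vertices in increasing order. Then dim K = 2 and the simplices of K are:

  0-simplices (9): [0], [1], [2], [3], [4], [5], [6], [7], [8]
  1-simplices (27): (27 of them)
  2-simplices (18): [0,1,7], [0,1,8], [0,3,5], [0,3,7], [0,5,6], [0,6,8], [1,2,5], [1,2,7], [1,3,5], [1,3,8], [2,4,5], [2,4,8], [2,6,7], [2,6,8], [3,4,7], [3,4,8], [4,5,6], [4,6,7]

so the chain groups are C_0 ≅ Z^9, C_1 ≅ Z^27, C_2 ≅ Z^18.

∂_1: C_1 → C_0 maps an edge to its endpoints' difference, ∂[p,q] = q − p.
The resulting 9×27 matrix has rank 8, and its Smith normal form has invariant factors (1,1,1,1,1,1,1,1).

∂_2: C_2 → C_1 maps a triangle to the signed sum of its edges. For instance
  ∂[0,6,8] = [6,8] − [0,8] + [0,6],
  ∂[3,4,8] = [4,8] − [3,8] + [3,4].
This gives a 27×18 integer matrix of rank 18; reducing to Smith normal form yields diagonal entries (1,1,1,1,1,1,1,1,1,1,1,1,1,1,1,1,1,2).

From H_k ≅ ker(∂_k) / im(∂_{k+1}) we obtain:

  H_0: rank C_0 − rank ∂_1 = 9 − 8 = 1, and the invariant factors of ∂_1 are all 1, so H_0 ≅ Z.
  H_1: rank ker ∂_1 − rank ∂_2 = (27 − 8) − 18 = 1, and ∂_2 has invariant factor 2 > 1, so H_1 ≅ Z ⊕ Z/2Z.
  H_2: rank ker ∂_2 − rank ∂_3 = (18 − 18) − 0 = 0, and there is no ∂_3, so H_2 ≅ 0.

(K is a triangulation of the Klein bottle.)

H_0 = Z,  H_1 = Z ⊕ Z/2Z,  H_2 = 0.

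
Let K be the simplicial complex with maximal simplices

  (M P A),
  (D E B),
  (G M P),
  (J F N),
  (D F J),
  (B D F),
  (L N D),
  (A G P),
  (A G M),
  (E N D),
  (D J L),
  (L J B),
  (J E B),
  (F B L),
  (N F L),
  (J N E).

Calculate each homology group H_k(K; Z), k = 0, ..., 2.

H_0 ≅ Z^2,  H_1 ≅ Z/2,  H_2 ≅ Z.

K has 11 vertices, 24 edges, 16 triangles.
rank ∂_0 = 0, rank ∂_1 = 9 ⇒ b_0 = 11 − 0 − 9 = 2; all invariant factors of ∂_1 are 1 so no torsion. So H_0 = Z^2.
rank ∂_1 = 9, rank ∂_2 = 15 ⇒ b_1 = 24 − 9 − 15 = 0; ∂_2 has invariant factor(s) [2] giving torsion. So H_1 = Z/2.
rank ∂_2 = 15, rank ∂_3 = 0 ⇒ b_2 = 16 − 15 − 0 = 1. So H_2 = Z.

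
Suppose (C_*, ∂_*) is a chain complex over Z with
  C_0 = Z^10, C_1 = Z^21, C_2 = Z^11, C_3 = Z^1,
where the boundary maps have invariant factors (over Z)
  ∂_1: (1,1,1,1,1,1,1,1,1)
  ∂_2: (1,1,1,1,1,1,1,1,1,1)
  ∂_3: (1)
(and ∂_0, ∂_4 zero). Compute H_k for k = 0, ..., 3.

H_0: b_0 = 10 − 0 − 9 = 1; torsion from ∂_1 factors > 1: none. So H_0 ≅ Z.
H_1: b_1 = 21 − 9 − 10 = 2; torsion from ∂_2 factors > 1: none. So H_1 ≅ Z^2.
H_2: b_2 = 11 − 10 − 1 = 0; torsion from ∂_3 factors > 1: none. So H_2 ≅ 0.
H_3: b_3 = 1 − 1 − 0 = 0; torsion from ∂_4 factors > 1: none. So H_3 ≅ 0.

H_0 ≅ Z,  H_1 ≅ Z^2,  H_2 = 0,  H_3 = 0.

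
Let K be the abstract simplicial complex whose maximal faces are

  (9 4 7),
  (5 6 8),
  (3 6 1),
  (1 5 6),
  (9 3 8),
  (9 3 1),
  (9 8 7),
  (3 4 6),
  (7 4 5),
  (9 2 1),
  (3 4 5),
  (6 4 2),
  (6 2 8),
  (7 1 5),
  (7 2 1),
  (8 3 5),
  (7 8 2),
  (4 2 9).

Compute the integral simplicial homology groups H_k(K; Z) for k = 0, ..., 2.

H_0 = Z,  H_1 = Z ⊕ Z/2,  H_2 = 0.

We work with the vertex ordering 1 < 2 < 3 < 4 < 5 < 6 < 7 < 8 < 9. The simplices of K, each written with vertices in increasing order, are:

  0-simplices (9): [1], [2], [3], [4], [5], [6], [7], [8], [9]
  1-simplices (27): (27 of them)
  2-simplices (18): [1,2,7], [1,2,9], [1,3,6], [1,3,9], [1,5,6], [1,5,7], [2,4,6], [2,4,9], [2,6,8], [2,7,8], [3,4,5], [3,4,6], [3,5,8], [3,8,9], [4,5,7], [4,7,9], [5,6,8], [7,8,9]

so the chain groups are C_0 ≅ Z^9, C_1 ≅ Z^27, C_2 ≅ Z^18.

The boundary map ∂_1: C_1 → C_0 sends each edge [p,q] (with p < q) to q − p. For instance
  ∂[5,7] = [7] − [5].
The resulting 9×27 matrix has rank 8, and its Smith normal form has invariant factors (1,1,1,1,1,1,1,1).

The boundary map ∂_2: C_2 → C_1 sends each 2-simplex [p,q,r] to [q,r] − [p,r] + [p,q]. For instance
  ∂[2,4,6] = [4,6] − [2,6] + [2,4],
  ∂[1,5,7] = [5,7] − [1,7] + [1,5].
As a 27×18 matrix over Z this has rank 18, with invariant factors (1,1,1,1,1,1,1,1,1,1,1,1,1,1,1,1,1,2).

From H_k ≅ ker(∂_k) / im(∂_{k+1}) we obtain:

  H_0: rank C_0 − rank ∂_1 = 9 − 8 = 1, and the invariant factors of ∂_1 are all 1, so H_0 ≅ Z.
  H_1: rank ker ∂_1 − rank ∂_2 = (27 − 8) − 18 = 1, and ∂_2 has invariant factor 2 > 1, so H_1 ≅ Z ⊕ Z/2.
  H_2: rank ker ∂_2 − rank ∂_3 = (18 − 18) − 0 = 0, and there is no ∂_3, so H_2 ≅ 0.

(K is a triangulation of the Klein bottle.)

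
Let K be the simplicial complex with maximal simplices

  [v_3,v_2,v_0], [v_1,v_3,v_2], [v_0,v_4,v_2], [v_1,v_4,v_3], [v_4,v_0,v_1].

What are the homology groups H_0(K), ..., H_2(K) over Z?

H_0 = Z,  H_1 = Z,  H_2 = 0.

Order the vertices as v_0 < v_1 < v_2 < v_3 < v_4. Listing each simplex with vertices in this order, K has dimension 2 with simplices:

  0-simplices (5): [v_0], [v_1], [v_2], [v_3], [v_4]
  1-simplices (10): [v_0,v_1], [v_0,v_2], [v_0,v_3], [v_0,v_4], [v_1,v_2], [v_1,v_3], [v_1,v_4], [v_2,v_3], [v_2,v_4], [v_3,v_4]
  2-simplices (5): [v_0,v_1,v_4], [v_0,v_2,v_3], [v_0,v_2,v_4], [v_1,v_2,v_3], [v_1,v_3,v_4]

so the chain groups are C_0 ≅ Z^5, C_1 ≅ Z^10, C_2 ≅ Z^5.

∂_1: C_1 → C_0 sends each edge [p,q] (with p < q) to q − p. For instance
  ∂[v_0,v_4] = [v_4] − [v_0].
As a 5×10 matrix over Z this has rank 4, with invariant factors (1,1,1,1).

∂_2: C_2 → C_1 sends each 2-simplex [p,q,r] to [q,r] − [p,r] + [p,q]. For instance
  ∂[v_0,v_2,v_3] = [v_2,v_3] − [v_0,v_3] + [v_0,v_2],
  ∂[v_1,v_2,v_3] = [v_2,v_3] − [v_1,v_3] + [v_1,v_2].
This gives a 10×5 integer matrix of rank 5; reducing to Smith normal form yields diagonal entries (1,1,1,1,1).

From H_k ≅ ker(∂_k) / im(∂_{k+1}) we obtain:

  H_0: rank C_0 − rank ∂_1 = 5 − 4 = 1, and the invariant factors of ∂_1 are all 1, so H_0 = Z.
  H_1: rank ker ∂_1 − rank ∂_2 = (10 − 4) − 5 = 1, and the invariant factors of ∂_2 are all 1, so H_1 = Z.
  H_2: rank ker ∂_2 − rank ∂_3 = (5 − 5) − 0 = 0, and there is no ∂_3, so H_2 = 0.

As a check, the Euler characteristic is 5 − 10 + 5 = 0, which agrees with 1 − 1 + 0 = 0.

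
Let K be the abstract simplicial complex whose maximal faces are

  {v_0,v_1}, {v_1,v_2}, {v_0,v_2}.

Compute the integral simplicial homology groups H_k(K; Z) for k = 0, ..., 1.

H_0 = Z,  H_1 = Z.

Fix the vertex order v_0 < v_1 < v_2 and write every simplex with vertices in increasing order. Then dim K = 1 and the simplices of K are:

  0-simplices (3): [v_0], [v_1], [v_2]
  1-simplices (3): [v_0,v_1], [v_0,v_2], [v_1,v_2]

giving chain groups C_0 ≅ Z^3, C_1 ≅ Z^3.

Boundary ∂_1: C_1 → C_0 maps an edge to its endpoints' difference, ∂[p,q] = q − p.
The 3×3 boundary matrix has rank 2 and Smith normal form diag(1,1).

Computing H_k = (kernel of ∂_k) / (image of ∂_{k+1}):

  H_0: rank C_0 − rank ∂_1 = 3 − 2 = 1, and the invariant factors of ∂_1 are all 1, so H_0 = Z.
  H_1: rank ker ∂_1 − rank ∂_2 = (3 − 2) − 0 = 1, and there is no ∂_2, so H_1 = Z.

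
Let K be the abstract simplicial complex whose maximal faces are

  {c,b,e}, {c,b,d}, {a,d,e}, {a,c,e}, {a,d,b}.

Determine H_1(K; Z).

H_1 ≅ Z.

We work with the vertex ordering a < b < c < d < e. The simplices of K, each written with vertices in increasing order, are:

  0-simplices (5): a, b, c, d, e
  1-simplices (10): ab, ac, ad, ae, bc, bd, be, cd, ce, de
  2-simplices (5): abd, ace, ade, bcd, bce

giving chain groups C_0 ≅ Z^5, C_1 ≅ Z^10, C_2 ≅ Z^5.

∂_1: C_1 → C_0 is given by ∂[p,q] = [q] − [p]. For instance
  ∂cd = d − c.
The resulting 5×10 matrix has rank 4, and its Smith normal form has invariant factors (1,1,1,1).

Boundary ∂_2: C_2 → C_1 sends each 2-simplex [p,q,r] to [q,r] − [p,r] + [p,q]. For instance
  ∂ace = ce − ae + ac,
  ∂ade = de − ae + ad.
As a 10×5 matrix over Z this has rank 5, with invariant factors (1,1,1,1,1).

From H_k ≅ ker(∂_k) / im(∂_{k+1}) we obtain:

  H_1: rank ker ∂_1 − rank ∂_2 = (10 − 4) − 5 = 1, and the invariant factors of ∂_2 are all 1, so H_1 ≅ Z.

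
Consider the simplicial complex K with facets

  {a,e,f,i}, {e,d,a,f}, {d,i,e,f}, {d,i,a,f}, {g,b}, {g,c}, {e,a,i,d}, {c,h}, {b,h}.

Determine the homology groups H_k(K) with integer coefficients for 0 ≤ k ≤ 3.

H_0 = Z^2,  H_1 = Z,  H_2 = 0,  H_3 = Z.

K has 9 vertices, 14 edges, 10 triangles, 5 3-simplices.
rank ∂_0 = 0, rank ∂_1 = 7 ⇒ b_0 = 9 − 0 − 7 = 2; all invariant factors of ∂_1 are 1 so no torsion. So H_0 ≅ Z^2.
rank ∂_1 = 7, rank ∂_2 = 6 ⇒ b_1 = 14 − 7 − 6 = 1; all invariant factors of ∂_2 are 1 so no torsion. So H_1 ≅ Z.
rank ∂_2 = 6, rank ∂_3 = 4 ⇒ b_2 = 10 − 6 − 4 = 0; all invariant factors of ∂_3 are 1 so no torsion. So H_2 ≅ 0.
rank ∂_3 = 4, rank ∂_4 = 0 ⇒ b_3 = 5 − 4 − 0 = 1. So H_3 ≅ Z.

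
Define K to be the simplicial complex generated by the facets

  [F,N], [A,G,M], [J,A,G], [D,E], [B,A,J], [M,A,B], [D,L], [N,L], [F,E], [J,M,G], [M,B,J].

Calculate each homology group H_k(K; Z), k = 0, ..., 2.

H_0 ≅ Z^2,  H_1 ≅ Z,  H_2 ≅ Z.

Take the total order A < B < D < E < F < G < J < L < M < N on the vertex set. Then K (dimension 2) consists of the simplices:

  0-simplices (10): A, B, D, E, F, G, J, L, M, N
  1-simplices (14): AB, AG, AJ, AM, BJ, BM, DE, DL, EF, FN, GJ, GM, JM, LN
  2-simplices (6): ABJ, ABM, AGJ, AGM, BJM, GJM

Hence C_0 ≅ Z^10, C_1 ≅ Z^14, C_2 ≅ Z^6.

Boundary ∂_1: C_1 → C_0 is given by ∂[p,q] = [q] − [p].
The 10×14 boundary matrix has rank 8 and Smith normal form diag(1,1,1,1,1,1,1,1).

∂_2: C_2 → C_1 maps a triangle to the signed sum of its edges. For instance
  ∂BJM = JM − BM + BJ,
  ∂GJM = JM − GM + GJ.
The resulting 14×6 matrix has rank 5, and its Smith normal form has invariant factors (1,1,1,1,1).

Computing H_k = (kernel of ∂_k) / (image of ∂_{k+1}):

  H_0: rank C_0 − rank ∂_1 = 10 − 8 = 2, and the invariant factors of ∂_1 are all 1, so H_0 ≅ Z^2.
  H_1: rank ker ∂_1 − rank ∂_2 = (14 − 8) − 5 = 1, and the invariant factors of ∂_2 are all 1, so H_1 ≅ Z.
  H_2: rank ker ∂_2 − rank ∂_3 = (6 − 5) − 0 = 1, and there is no ∂_3, so H_2 ≅ Z.

As a check, the Euler characteristic is 10 − 14 + 6 = 2, which agrees with 2 − 1 + 1 = 2.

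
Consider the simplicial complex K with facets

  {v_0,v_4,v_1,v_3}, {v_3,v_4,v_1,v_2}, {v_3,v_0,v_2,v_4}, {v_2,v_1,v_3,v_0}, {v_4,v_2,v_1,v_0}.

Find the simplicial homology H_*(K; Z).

H_0 = Z,  H_1 = 0,  H_2 = 0,  H_3 = Z.

K has 5 vertices, 10 edges, 10 triangles, 5 3-simplices.
rank ∂_0 = 0, rank ∂_1 = 4 ⇒ b_0 = 5 − 0 − 4 = 1; all invariant factors of ∂_1 are 1 so no torsion. So H_0 = Z.
rank ∂_1 = 4, rank ∂_2 = 6 ⇒ b_1 = 10 − 4 − 6 = 0; all invariant factors of ∂_2 are 1 so no torsion. So H_1 = 0.
rank ∂_2 = 6, rank ∂_3 = 4 ⇒ b_2 = 10 − 6 − 4 = 0; all invariant factors of ∂_3 are 1 so no torsion. So H_2 = 0.
rank ∂_3 = 4, rank ∂_4 = 0 ⇒ b_3 = 5 − 4 − 0 = 1. So H_3 = Z.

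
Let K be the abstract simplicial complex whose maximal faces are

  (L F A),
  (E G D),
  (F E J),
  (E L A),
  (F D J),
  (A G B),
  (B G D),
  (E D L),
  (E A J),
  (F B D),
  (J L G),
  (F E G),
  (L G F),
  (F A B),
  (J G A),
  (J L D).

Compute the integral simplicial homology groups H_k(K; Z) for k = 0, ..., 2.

We work with the vertex ordering A < B < D < E < F < G < J < L. The simplices of K, each written with vertices in increasing order, are:

  0-simplices (8): A, B, D, E, F, G, J, L
  1-simplices (24): AB, AE, AF, AG, AJ, AL, BD, BF, BG, DE, DF, DG, DJ, DL, EF, EG, EJ, EL, FG, FJ, FL, GJ, GL, JL
  2-simplices (16): ABF, ABG, AEJ, AEL, AFL, AGJ, BDF, BDG, DEG, DEL, DFJ, DJL, EFG, EFJ, FGL, GJL

Hence C_0 ≅ Z^8, C_1 ≅ Z^24, C_2 ≅ Z^16.

∂_1: C_1 → C_0 maps an edge to its endpoints' difference, ∂[p,q] = q − p. For instance
  ∂AE = E − A.
The 8×24 boundary matrix has rank 7 and Smith normal form diag(1,1,1,1,1,1,1).

∂_2: C_2 → C_1 sends each 2-simplex [p,q,r] to [q,r] − [p,r] + [p,q]. For instance
  ∂DEG = EG − DG + DE,
  ∂BDF = DF − BF + BD.
This gives a 24×16 integer matrix of rank 15; reducing to Smith normal form yields diagonal entries (1,1,1,1,1,1,1,1,1,1,1,1,1,1,1).

Reading off H_k = ker ∂_k / im ∂_{k+1}:

  H_0: rank C_0 − rank ∂_1 = 8 − 7 = 1, and the invariant factors of ∂_1 are all 1, so H_0 ≅ Z.
  H_1: rank ker ∂_1 − rank ∂_2 = (24 − 7) − 15 = 2, and the invariant factors of ∂_2 are all 1, so H_1 ≅ Z^2.
  H_2: rank ker ∂_2 − rank ∂_3 = (16 − 15) − 0 = 1, and there is no ∂_3, so H_2 ≅ Z.

(K is a triangulation of the torus T^2.)

H_0 ≅ Z,  H_1 ≅ Z^2,  H_2 ≅ Z.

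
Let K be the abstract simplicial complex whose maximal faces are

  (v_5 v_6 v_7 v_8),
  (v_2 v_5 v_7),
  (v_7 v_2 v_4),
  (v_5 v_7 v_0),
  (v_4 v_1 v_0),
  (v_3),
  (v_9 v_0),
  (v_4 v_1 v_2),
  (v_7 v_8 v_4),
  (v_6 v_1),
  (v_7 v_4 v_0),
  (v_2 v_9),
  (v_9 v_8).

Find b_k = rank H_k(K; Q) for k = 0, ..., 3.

b_0 = 2, b_1 = 3, b_2 = 0, b_3 = 0.

Order the vertices as v_0 < v_1 < v_2 < v_3 < v_4 < v_5 < v_6 < v_7 < v_8 < v_9. Listing each simplex with vertices in this order, K has dimension 3 with simplices:

  0-simplices (10): [v_0], [v_1], [v_2], [v_3], [v_4], [v_5], [v_6], [v_7], [v_8], [v_9]
  1-simplices (21): (21 of them)
  2-simplices (11): (11 of them)
  3-simplices (1): [v_5,v_6,v_7,v_8]

Hence C_0 ≅ Z^10, C_1 ≅ Z^21, C_2 ≅ Z^11, C_3 ≅ Z^1.

∂_1: C_1 → C_0 is given by ∂[p,q] = [q] − [p]. For instance
  ∂[v_1,v_6] = [v_6] − [v_1].
The resulting 10×21 matrix has rank 8, and its Smith normal form has invariant factors (1,1,1,1,1,1,1,1).

∂_2: C_2 → C_1 acts by ∂[p,q,r] = [q,r] − [p,r] + [p,q]. For instance
  ∂[v_0,v_5,v_7] = [v_5,v_7] − [v_0,v_7] + [v_0,v_5],
  ∂[v_0,v_4,v_7] = [v_4,v_7] − [v_0,v_7] + [v_0,v_4].
As a 21×11 matrix over Z this has rank 10, with invariant factors (1,1,1,1,1,1,1,1,1,1).

∂_3: C_3 → C_2 sends each 3-simplex σ to the alternating sum Σ_i (−1)^i (σ with its i-th vertex removed). For instance
  ∂[v_5,v_6,v_7,v_8] = [v_6,v_7,v_8] − [v_5,v_7,v_8] + [v_5,v_6,v_8] − [v_5,v_6,v_7].
This gives a 11×1 integer matrix of rank 1; reducing to Smith normal form yields diagonal entries (1).

Computing H_k = (kernel of ∂_k) / (image of ∂_{k+1}):

  H_0: rank C_0 − rank ∂_1 = 10 − 8 = 2, and the invariant factors of ∂_1 are all 1, so H_0 ≅ Z^2.
  H_1: rank ker ∂_1 − rank ∂_2 = (21 − 8) − 10 = 3, and the invariant factors of ∂_2 are all 1, so H_1 ≅ Z^3.
  H_2: rank ker ∂_2 − rank ∂_3 = (11 − 10) − 1 = 0, and the invariant factors of ∂_3 are all 1, so H_2 ≅ 0.
  H_3: rank ker ∂_3 − rank ∂_4 = (1 − 1) − 0 = 0, and there is no ∂_4, so H_3 ≅ 0.

Hence the Betti numbers are b_0 = 2, b_1 = 3, b_2 = 0, b_3 = 0.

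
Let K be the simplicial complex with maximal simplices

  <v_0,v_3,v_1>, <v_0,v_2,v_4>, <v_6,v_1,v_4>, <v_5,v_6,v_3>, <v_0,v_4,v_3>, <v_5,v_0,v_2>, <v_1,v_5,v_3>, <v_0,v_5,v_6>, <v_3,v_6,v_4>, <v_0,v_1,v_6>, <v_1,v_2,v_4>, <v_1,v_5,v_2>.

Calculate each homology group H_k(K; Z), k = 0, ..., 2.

Order the vertices as v_0 < v_1 < v_2 < v_3 < v_4 < v_5 < v_6. Listing each simplex with vertices in this order, K has dimension 2 with simplices:

  0-simplices (7): [v_0], [v_1], [v_2], [v_3], [v_4], [v_5], [v_6]
  1-simplices (18): (18 of them)
  2-simplices (12): (12 of them)

Hence C_0 ≅ Z^7, C_1 ≅ Z^18, C_2 ≅ Z^12.

Boundary ∂_1: C_1 → C_0 maps an edge to its endpoints' difference, ∂[p,q] = q − p. For instance
  ∂[v_0,v_3] = [v_3] − [v_0].
This gives a 7×18 integer matrix of rank 6; reducing to Smith normal form yields diagonal entries (1,1,1,1,1,1).

∂_2: C_2 → C_1 acts by ∂[p,q,r] = [q,r] − [p,r] + [p,q]. For instance
  ∂[v_1,v_3,v_5] = [v_3,v_5] − [v_1,v_5] + [v_1,v_3],
  ∂[v_0,v_2,v_4] = [v_2,v_4] − [v_0,v_4] + [v_0,v_2].
As a 18×12 matrix over Z this has rank 12, with invariant factors (1,1,1,1,1,1,1,1,1,1,1,2).

Reading off H_k = ker ∂_k / im ∂_{k+1}:

  H_0: rank C_0 − rank ∂_1 = 7 − 6 = 1, and the invariant factors of ∂_1 are all 1, so H_0 = Z.
  H_1: rank ker ∂_1 − rank ∂_2 = (18 − 6) − 12 = 0, and ∂_2 has invariant factor 2 > 1, so H_1 = Z/2.
  H_2: rank ker ∂_2 − rank ∂_3 = (12 − 12) − 0 = 0, and there is no ∂_3, so H_2 = 0.

As a check, the Euler characteristic is 7 − 18 + 12 = 1, which agrees with 1 − 0 + 0 = 1.

H_0 = Z,  H_1 = Z/2,  H_2 = 0.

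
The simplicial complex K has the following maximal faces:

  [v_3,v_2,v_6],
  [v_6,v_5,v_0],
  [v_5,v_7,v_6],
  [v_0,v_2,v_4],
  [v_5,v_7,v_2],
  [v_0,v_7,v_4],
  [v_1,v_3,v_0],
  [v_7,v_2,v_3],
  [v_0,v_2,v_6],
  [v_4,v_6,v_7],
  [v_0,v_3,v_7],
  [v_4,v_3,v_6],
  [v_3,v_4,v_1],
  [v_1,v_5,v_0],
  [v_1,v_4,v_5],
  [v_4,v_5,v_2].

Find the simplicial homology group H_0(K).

K has 8 vertices, 24 edges, 16 triangles.
rank ∂_0 = 0, rank ∂_1 = 7 ⇒ b_0 = 8 − 0 − 7 = 1; all invariant factors of ∂_1 are 1 so no torsion. So H_0 ≅ Z.

H_0 = Z.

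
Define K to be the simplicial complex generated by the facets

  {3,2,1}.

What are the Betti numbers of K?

b_0 = 1, b_1 = 0, b_2 = 0.

Fix the vertex order 1 < 2 < 3 and write every simplex with vertices in increasing order. Then dim K = 2 and the simplices of K are:

  0-simplices (3): [1], [2], [3]
  1-simplices (3): [1,2], [1,3], [2,3]
  2-simplices (1): [1,2,3]

giving chain groups C_0 ≅ Z^3, C_1 ≅ Z^3, C_2 ≅ Z^1.

Boundary ∂_1: C_1 → C_0 maps an edge to its endpoints' difference, ∂[p,q] = q − p. For instance
  ∂[1,3] = [3] − [1].
This gives a 3×3 integer matrix of rank 2; reducing to Smith normal form yields diagonal entries (1,1).

Boundary ∂_2: C_2 → C_1 acts by ∂[p,q,r] = [q,r] − [p,r] + [p,q]. For instance
  ∂[1,2,3] = [2,3] − [1,3] + [1,2].
This gives a 3×1 integer matrix of rank 1; reducing to Smith normal form yields diagonal entries (1).

Reading off H_k = ker ∂_k / im ∂_{k+1}:

  H_0: rank C_0 − rank ∂_1 = 3 − 2 = 1, and the invariant factors of ∂_1 are all 1, so H_0 = Z.
  H_1: rank ker ∂_1 − rank ∂_2 = (3 − 2) − 1 = 0, and the invariant factors of ∂_2 are all 1, so H_1 = 0.
  H_2: rank ker ∂_2 − rank ∂_3 = (1 − 1) − 0 = 0, and there is no ∂_3, so H_2 = 0.

(K is a triangulation of the 2-simplex.)

Hence the Betti numbers are b_0 = 1, b_1 = 0, b_2 = 0.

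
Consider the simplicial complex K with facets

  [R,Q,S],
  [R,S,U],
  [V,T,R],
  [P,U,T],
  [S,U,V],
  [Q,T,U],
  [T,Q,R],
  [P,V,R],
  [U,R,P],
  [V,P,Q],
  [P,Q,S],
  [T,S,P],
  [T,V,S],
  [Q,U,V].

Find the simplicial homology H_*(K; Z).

H_0 = Z,  H_1 = Z^2,  H_2 = Z.

Take the total order P < Q < R < S < T < U < V on the vertex set. Then K (dimension 2) consists of the simplices:

  0-simplices (7): P, Q, R, S, T, U, V
  1-simplices (21): PQ, PR, PS, PT, PU, PV, QR, QS, QT, QU, QV, RS, RT, RU, RV, ST, SU, SV, TU, TV, UV
  2-simplices (14): PQS, PQV, PRU, PRV, PST, PTU, QRS, QRT, QTU, QUV, RSU, RTV, STV, SUV

giving chain groups C_0 ≅ Z^7, C_1 ≅ Z^21, C_2 ≅ Z^14.

Boundary ∂_1: C_1 → C_0 is given by ∂[p,q] = [q] − [p]. For instance
  ∂TU = U − T.
As a 7×21 matrix over Z this has rank 6, with invariant factors (1,1,1,1,1,1).

The boundary map ∂_2: C_2 → C_1 acts by ∂[p,q,r] = [q,r] − [p,r] + [p,q]. For instance
  ∂STV = TV − SV + ST,
  ∂QRS = RS − QS + QR.
The resulting 21×14 matrix has rank 13, and its Smith normal form has invariant factors (1,1,1,1,1,1,1,1,1,1,1,1,1).

Now H_k = ker ∂_k / im ∂_{k+1}, so:

  H_0: rank C_0 − rank ∂_1 = 7 − 6 = 1, and the invariant factors of ∂_1 are all 1, so H_0 = Z.
  H_1: rank ker ∂_1 − rank ∂_2 = (21 − 6) − 13 = 2, and the invariant factors of ∂_2 are all 1, so H_1 = Z^2.
  H_2: rank ker ∂_2 − rank ∂_3 = (14 − 13) − 0 = 1, and there is no ∂_3, so H_2 = Z.

As a check, the Euler characteristic is 7 − 21 + 14 = 0, which agrees with 1 − 2 + 1 = 0.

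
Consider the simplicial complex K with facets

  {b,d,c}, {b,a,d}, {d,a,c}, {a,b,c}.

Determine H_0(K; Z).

H_0 = Z.

Order the vertices as a < b < c < d. Listing each simplex with vertices in this order, K has dimension 2 with simplices:

  0-simplices (4): a, b, c, d
  1-simplices (6): ab, ac, ad, bc, bd, cd
  2-simplices (4): abc, abd, acd, bcd

giving chain groups C_0 ≅ Z^4, C_1 ≅ Z^6, C_2 ≅ Z^4.

Boundary ∂_1: C_1 → C_0 maps an edge to its endpoints' difference, ∂[p,q] = q − p. For instance
  ∂cd = d − c.
The resulting 4×6 matrix has rank 3, and its Smith normal form has invariant factors (1,1,1).

Boundary ∂_2: C_2 → C_1 maps a triangle to the signed sum of its edges. For instance
  ∂acd = cd − ad + ac,
  ∂abc = bc − ac + ab.
The 6×4 boundary matrix has rank 3 and Smith normal form diag(1,1,1).

Reading off H_k = ker ∂_k / im ∂_{k+1}:

  H_0: rank C_0 − rank ∂_1 = 4 − 3 = 1, and the invariant factors of ∂_1 are all 1, so H_0 ≅ Z.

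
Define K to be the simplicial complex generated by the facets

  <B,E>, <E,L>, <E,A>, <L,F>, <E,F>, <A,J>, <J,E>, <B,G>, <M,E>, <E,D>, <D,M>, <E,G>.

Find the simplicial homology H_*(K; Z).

H_0 ≅ Z,  H_1 ≅ Z^4.

K has 9 vertices, 12 edges.
rank ∂_0 = 0, rank ∂_1 = 8 ⇒ b_0 = 9 − 0 − 8 = 1; all invariant factors of ∂_1 are 1 so no torsion. So H_0 ≅ Z.
rank ∂_1 = 8, rank ∂_2 = 0 ⇒ b_1 = 12 − 8 − 0 = 4. So H_1 ≅ Z^4.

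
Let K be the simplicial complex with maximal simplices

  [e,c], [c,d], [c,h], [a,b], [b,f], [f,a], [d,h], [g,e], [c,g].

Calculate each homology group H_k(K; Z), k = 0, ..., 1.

H_0 ≅ Z^2,  H_1 ≅ Z^3.

Order the vertices as a < b < c < d < e < f < g < h. Listing each simplex with vertices in this order, K has dimension 1 with simplices:

  0-simplices (8): a, b, c, d, e, f, g, h
  1-simplices (9): ab, af, bf, cd, ce, cg, ch, dh, eg

Hence C_0 ≅ Z^8, C_1 ≅ Z^9.

Boundary ∂_1: C_1 → C_0 is given by ∂[p,q] = [q] − [p].
The resulting 8×9 matrix has rank 6, and its Smith normal form has invariant factors (1,1,1,1,1,1).

Now H_k = ker ∂_k / im ∂_{k+1}, so:

  H_0: rank C_0 − rank ∂_1 = 8 − 6 = 2, and the invariant factors of ∂_1 are all 1, so H_0 = Z^2.
  H_1: rank ker ∂_1 − rank ∂_2 = (9 − 6) − 0 = 3, and there is no ∂_2, so H_1 = Z^3.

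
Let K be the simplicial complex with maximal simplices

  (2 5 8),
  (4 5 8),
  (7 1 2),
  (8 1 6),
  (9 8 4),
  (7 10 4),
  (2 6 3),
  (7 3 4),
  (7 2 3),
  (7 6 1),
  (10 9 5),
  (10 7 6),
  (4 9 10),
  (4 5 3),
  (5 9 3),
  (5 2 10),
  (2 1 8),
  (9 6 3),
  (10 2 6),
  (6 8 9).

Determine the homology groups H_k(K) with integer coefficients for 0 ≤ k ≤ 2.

Fix the vertex order 1 < 2 < 3 < 4 < 5 < 6 < 7 < 8 < 9 < 10 and write every simplex with vertices in increasing order. Then dim K = 2 and the simplices of K are:

  0-simplices (10): [1], [2], [3], [4], [5], [6], [7], [8], [9], [10]
  1-simplices (30): (30 of them)
  2-simplices (20): (20 of them)

giving chain groups C_0 ≅ Z^10, C_1 ≅ Z^30, C_2 ≅ Z^20.

∂_1: C_1 → C_0 is given by ∂[p,q] = [q] − [p]. For instance
  ∂[8,9] = [9] − [8].
This gives a 10×30 integer matrix of rank 9; reducing to Smith normal form yields diagonal entries (1,1,1,1,1,1,1,1,1).

∂_2: C_2 → C_1 sends each 2-simplex [p,q,r] to [q,r] − [p,r] + [p,q]. For instance
  ∂[2,5,8] = [5,8] − [2,8] + [2,5],
  ∂[1,2,7] = [2,7] − [1,7] + [1,2].
The 30×20 boundary matrix has rank 20 and Smith normal form diag(1,1,1,1,1,1,1,1,1,1,1,1,1,1,1,1,1,1,1,2).

From H_k ≅ ker(∂_k) / im(∂_{k+1}) we obtain:

  H_0: rank C_0 − rank ∂_1 = 10 − 9 = 1, and the invariant factors of ∂_1 are all 1, so H_0 = Z.
  H_1: rank ker ∂_1 − rank ∂_2 = (30 − 9) − 20 = 1, and ∂_2 has invariant factor 2 > 1, so H_1 = Z ⊕ Z/2.
  H_2: rank ker ∂_2 − rank ∂_3 = (20 − 20) − 0 = 0, and there is no ∂_3, so H_2 = 0.

As a check, the Euler characteristic is 10 − 30 + 20 = 0, which agrees with 1 − 1 + 0 = 0.

H_0 ≅ Z,  H_1 ≅ Z ⊕ Z/2,  H_2 = 0.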